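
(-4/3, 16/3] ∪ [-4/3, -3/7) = [-4/3, 16/3]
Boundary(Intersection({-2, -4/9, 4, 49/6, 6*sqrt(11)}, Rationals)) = {-2, -4/9, 4, 49/6}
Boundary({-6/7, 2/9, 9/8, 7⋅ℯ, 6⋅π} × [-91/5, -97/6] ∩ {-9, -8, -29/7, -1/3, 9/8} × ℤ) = {9/8} × {-18, -17}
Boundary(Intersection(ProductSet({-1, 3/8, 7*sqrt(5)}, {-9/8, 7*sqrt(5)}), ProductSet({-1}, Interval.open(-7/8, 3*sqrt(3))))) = EmptySet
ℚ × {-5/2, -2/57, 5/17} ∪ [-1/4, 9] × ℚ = (ℚ × {-5/2, -2/57, 5/17}) ∪ ([-1/4, 9] × ℚ)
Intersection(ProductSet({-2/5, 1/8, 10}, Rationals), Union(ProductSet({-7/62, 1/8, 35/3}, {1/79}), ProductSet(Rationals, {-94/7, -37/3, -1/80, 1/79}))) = ProductSet({-2/5, 1/8, 10}, {-94/7, -37/3, -1/80, 1/79})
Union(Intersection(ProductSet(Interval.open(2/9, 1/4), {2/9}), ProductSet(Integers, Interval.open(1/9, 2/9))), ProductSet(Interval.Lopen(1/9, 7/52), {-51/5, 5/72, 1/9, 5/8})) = ProductSet(Interval.Lopen(1/9, 7/52), {-51/5, 5/72, 1/9, 5/8})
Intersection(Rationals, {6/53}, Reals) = {6/53}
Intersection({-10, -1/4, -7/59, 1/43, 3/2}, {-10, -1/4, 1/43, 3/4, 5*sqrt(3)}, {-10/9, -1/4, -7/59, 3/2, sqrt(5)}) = {-1/4}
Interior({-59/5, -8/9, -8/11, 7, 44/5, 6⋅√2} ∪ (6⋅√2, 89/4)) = (6⋅√2, 89/4)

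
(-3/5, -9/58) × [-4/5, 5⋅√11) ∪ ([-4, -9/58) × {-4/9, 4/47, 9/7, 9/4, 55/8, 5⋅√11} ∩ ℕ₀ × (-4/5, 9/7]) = (-3/5, -9/58) × [-4/5, 5⋅√11)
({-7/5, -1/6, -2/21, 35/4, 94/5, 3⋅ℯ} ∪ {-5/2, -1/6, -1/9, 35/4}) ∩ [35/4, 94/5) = {35/4}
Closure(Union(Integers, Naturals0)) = Integers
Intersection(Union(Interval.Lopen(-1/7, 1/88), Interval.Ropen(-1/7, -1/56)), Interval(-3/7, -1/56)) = Interval(-1/7, -1/56)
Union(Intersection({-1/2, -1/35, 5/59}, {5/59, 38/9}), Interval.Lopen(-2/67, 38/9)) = Interval.Lopen(-2/67, 38/9)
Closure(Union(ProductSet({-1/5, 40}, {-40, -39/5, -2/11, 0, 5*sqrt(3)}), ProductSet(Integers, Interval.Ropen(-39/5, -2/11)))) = Union(ProductSet({-1/5, 40}, {-40, -39/5, -2/11, 0, 5*sqrt(3)}), ProductSet(Integers, Interval(-39/5, -2/11)))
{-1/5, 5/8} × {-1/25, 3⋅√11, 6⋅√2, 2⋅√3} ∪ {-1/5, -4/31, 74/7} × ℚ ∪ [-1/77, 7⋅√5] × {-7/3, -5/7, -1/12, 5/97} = ({-1/5, -4/31, 74/7} × ℚ) ∪ ([-1/77, 7⋅√5] × {-7/3, -5/7, -1/12, 5/97}) ∪ ({-1/5, 5/8} × {-1/25, 3⋅√11, 6⋅√2, 2⋅√3})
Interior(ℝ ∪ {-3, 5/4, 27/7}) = ℝ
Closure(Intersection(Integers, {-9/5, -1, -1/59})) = {-1}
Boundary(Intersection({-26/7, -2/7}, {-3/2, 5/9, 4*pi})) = EmptySet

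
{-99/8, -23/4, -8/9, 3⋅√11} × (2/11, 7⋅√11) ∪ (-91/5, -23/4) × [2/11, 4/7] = ((-91/5, -23/4) × [2/11, 4/7]) ∪ ({-99/8, -23/4, -8/9, 3⋅√11} × (2/11, 7⋅√11))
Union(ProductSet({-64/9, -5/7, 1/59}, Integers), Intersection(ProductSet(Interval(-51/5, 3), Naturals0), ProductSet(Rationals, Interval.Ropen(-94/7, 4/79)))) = Union(ProductSet({-64/9, -5/7, 1/59}, Integers), ProductSet(Intersection(Interval(-51/5, 3), Rationals), Range(0, 1, 1)))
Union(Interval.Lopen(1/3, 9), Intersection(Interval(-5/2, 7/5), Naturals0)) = Union(Interval.Lopen(1/3, 9), Range(0, 2, 1))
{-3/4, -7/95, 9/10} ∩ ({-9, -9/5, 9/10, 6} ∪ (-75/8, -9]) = {9/10}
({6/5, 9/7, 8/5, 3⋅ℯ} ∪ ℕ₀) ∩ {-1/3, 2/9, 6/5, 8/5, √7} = {6/5, 8/5}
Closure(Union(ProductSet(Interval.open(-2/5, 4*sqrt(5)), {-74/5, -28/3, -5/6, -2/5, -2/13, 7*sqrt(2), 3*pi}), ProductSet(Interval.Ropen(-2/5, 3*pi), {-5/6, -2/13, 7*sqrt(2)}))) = Union(ProductSet(Interval(-2/5, 4*sqrt(5)), {-74/5, -28/3, -5/6, -2/5, -2/13, 7*sqrt(2), 3*pi}), ProductSet(Interval(-2/5, 3*pi), {-5/6, -2/13, 7*sqrt(2)}))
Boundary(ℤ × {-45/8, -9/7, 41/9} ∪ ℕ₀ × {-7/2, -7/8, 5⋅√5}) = (ℤ × {-45/8, -9/7, 41/9}) ∪ (ℕ₀ × {-7/2, -7/8, 5⋅√5})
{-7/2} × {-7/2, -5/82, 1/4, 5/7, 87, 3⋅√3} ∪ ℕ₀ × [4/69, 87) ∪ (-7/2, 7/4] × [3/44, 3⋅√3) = (ℕ₀ × [4/69, 87)) ∪ ({-7/2} × {-7/2, -5/82, 1/4, 5/7, 87, 3⋅√3}) ∪ ((-7/2, 7/4] × [3/44, 3⋅√3))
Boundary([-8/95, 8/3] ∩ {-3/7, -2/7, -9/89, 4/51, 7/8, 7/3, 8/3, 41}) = {4/51, 7/8, 7/3, 8/3}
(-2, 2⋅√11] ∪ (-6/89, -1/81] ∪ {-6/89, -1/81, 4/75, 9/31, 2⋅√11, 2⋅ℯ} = (-2, 2⋅√11]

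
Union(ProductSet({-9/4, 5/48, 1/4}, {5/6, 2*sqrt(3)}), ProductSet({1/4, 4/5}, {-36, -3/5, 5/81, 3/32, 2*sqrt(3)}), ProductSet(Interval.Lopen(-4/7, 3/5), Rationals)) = Union(ProductSet({1/4, 4/5}, {-36, -3/5, 5/81, 3/32, 2*sqrt(3)}), ProductSet({-9/4, 5/48, 1/4}, {5/6, 2*sqrt(3)}), ProductSet(Interval.Lopen(-4/7, 3/5), Rationals))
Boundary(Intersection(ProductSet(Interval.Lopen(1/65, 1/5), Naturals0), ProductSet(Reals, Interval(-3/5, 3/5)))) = ProductSet(Interval(1/65, 1/5), Range(0, 1, 1))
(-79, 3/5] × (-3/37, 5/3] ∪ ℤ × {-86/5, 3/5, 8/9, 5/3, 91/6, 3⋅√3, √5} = ((-79, 3/5] × (-3/37, 5/3]) ∪ (ℤ × {-86/5, 3/5, 8/9, 5/3, 91/6, 3⋅√3, √5})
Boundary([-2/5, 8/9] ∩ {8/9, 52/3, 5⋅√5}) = {8/9}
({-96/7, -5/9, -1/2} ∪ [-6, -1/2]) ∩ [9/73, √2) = ∅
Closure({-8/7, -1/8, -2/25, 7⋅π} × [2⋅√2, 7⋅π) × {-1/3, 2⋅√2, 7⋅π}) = {-8/7, -1/8, -2/25, 7⋅π} × [2⋅√2, 7⋅π] × {-1/3, 2⋅√2, 7⋅π}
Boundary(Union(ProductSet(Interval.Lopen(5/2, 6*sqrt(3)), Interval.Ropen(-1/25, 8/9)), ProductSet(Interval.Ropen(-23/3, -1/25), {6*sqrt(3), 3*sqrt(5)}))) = Union(ProductSet({5/2, 6*sqrt(3)}, Interval(-1/25, 8/9)), ProductSet(Interval(-23/3, -1/25), {6*sqrt(3), 3*sqrt(5)}), ProductSet(Interval(5/2, 6*sqrt(3)), {-1/25, 8/9}))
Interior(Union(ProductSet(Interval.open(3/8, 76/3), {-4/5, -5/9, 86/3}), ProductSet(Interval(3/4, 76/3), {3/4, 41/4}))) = EmptySet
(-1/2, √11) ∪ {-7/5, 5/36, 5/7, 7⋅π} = {-7/5, 7⋅π} ∪ (-1/2, √11)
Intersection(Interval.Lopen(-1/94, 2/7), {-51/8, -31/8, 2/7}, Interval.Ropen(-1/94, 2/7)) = EmptySet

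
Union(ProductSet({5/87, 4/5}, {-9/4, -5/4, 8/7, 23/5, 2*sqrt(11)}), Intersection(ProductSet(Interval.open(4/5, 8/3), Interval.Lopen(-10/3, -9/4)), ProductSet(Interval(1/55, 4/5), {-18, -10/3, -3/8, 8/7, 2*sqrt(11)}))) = ProductSet({5/87, 4/5}, {-9/4, -5/4, 8/7, 23/5, 2*sqrt(11)})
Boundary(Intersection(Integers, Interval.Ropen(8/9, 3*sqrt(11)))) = Range(1, 10, 1)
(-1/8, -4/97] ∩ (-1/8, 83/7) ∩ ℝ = (-1/8, -4/97]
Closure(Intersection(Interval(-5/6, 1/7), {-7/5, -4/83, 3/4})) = {-4/83}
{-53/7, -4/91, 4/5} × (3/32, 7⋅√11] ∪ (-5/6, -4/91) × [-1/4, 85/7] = ((-5/6, -4/91) × [-1/4, 85/7]) ∪ ({-53/7, -4/91, 4/5} × (3/32, 7⋅√11])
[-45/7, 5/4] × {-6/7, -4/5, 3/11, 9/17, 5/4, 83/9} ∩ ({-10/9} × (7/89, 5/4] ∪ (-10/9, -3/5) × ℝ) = ({-10/9} × {3/11, 9/17, 5/4}) ∪ ((-10/9, -3/5) × {-6/7, -4/5, 3/11, 9/17, 5/4, 83/9})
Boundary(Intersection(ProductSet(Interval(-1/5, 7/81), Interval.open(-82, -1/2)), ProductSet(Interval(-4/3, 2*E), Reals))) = Union(ProductSet({-1/5, 7/81}, Interval(-82, -1/2)), ProductSet(Interval(-1/5, 7/81), {-82, -1/2}))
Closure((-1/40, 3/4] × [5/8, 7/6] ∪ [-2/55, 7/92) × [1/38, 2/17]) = ([-2/55, 7/92] × [1/38, 2/17]) ∪ ([-1/40, 3/4] × [5/8, 7/6])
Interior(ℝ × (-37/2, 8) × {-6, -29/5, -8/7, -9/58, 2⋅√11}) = ∅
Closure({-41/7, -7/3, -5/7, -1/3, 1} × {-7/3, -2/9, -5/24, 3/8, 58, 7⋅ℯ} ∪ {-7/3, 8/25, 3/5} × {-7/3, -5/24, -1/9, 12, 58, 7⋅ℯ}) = ({-7/3, 8/25, 3/5} × {-7/3, -5/24, -1/9, 12, 58, 7⋅ℯ}) ∪ ({-41/7, -7/3, -5/7, -1/3, 1} × {-7/3, -2/9, -5/24, 3/8, 58, 7⋅ℯ})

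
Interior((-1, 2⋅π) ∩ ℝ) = (-1, 2⋅π)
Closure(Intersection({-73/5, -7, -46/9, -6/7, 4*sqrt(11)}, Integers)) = {-7}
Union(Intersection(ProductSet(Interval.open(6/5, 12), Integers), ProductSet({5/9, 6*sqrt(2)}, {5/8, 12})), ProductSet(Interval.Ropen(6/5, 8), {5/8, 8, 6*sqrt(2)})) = Union(ProductSet({6*sqrt(2)}, {12}), ProductSet(Interval.Ropen(6/5, 8), {5/8, 8, 6*sqrt(2)}))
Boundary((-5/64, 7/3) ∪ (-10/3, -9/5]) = {-10/3, -9/5, -5/64, 7/3}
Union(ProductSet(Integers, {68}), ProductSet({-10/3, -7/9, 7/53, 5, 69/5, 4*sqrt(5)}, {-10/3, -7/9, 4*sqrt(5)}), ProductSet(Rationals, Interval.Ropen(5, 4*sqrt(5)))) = Union(ProductSet({-10/3, -7/9, 7/53, 5, 69/5, 4*sqrt(5)}, {-10/3, -7/9, 4*sqrt(5)}), ProductSet(Integers, {68}), ProductSet(Rationals, Interval.Ropen(5, 4*sqrt(5))))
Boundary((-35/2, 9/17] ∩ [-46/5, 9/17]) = {-46/5, 9/17}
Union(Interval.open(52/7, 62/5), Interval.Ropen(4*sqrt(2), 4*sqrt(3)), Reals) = Interval(-oo, oo)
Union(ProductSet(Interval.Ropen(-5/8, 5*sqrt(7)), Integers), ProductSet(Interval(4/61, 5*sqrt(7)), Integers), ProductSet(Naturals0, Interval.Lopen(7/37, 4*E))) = Union(ProductSet(Interval(-5/8, 5*sqrt(7)), Integers), ProductSet(Naturals0, Interval.Lopen(7/37, 4*E)))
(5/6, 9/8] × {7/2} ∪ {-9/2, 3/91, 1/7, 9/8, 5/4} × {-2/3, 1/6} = ((5/6, 9/8] × {7/2}) ∪ ({-9/2, 3/91, 1/7, 9/8, 5/4} × {-2/3, 1/6})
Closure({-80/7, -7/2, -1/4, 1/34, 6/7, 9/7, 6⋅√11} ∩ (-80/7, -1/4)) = {-7/2}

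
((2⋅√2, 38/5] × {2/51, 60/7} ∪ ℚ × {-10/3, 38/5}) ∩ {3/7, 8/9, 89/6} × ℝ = {3/7, 8/9, 89/6} × {-10/3, 38/5}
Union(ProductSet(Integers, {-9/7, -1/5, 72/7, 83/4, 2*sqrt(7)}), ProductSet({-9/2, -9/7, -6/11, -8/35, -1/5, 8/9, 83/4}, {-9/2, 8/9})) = Union(ProductSet({-9/2, -9/7, -6/11, -8/35, -1/5, 8/9, 83/4}, {-9/2, 8/9}), ProductSet(Integers, {-9/7, -1/5, 72/7, 83/4, 2*sqrt(7)}))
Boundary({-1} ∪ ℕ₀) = {-1} ∪ ℕ₀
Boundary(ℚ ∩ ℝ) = ℝ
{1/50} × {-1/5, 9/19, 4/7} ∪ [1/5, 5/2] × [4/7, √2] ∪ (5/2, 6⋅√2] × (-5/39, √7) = ({1/50} × {-1/5, 9/19, 4/7}) ∪ ([1/5, 5/2] × [4/7, √2]) ∪ ((5/2, 6⋅√2] × (-5/39, √7))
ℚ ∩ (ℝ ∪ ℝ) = ℚ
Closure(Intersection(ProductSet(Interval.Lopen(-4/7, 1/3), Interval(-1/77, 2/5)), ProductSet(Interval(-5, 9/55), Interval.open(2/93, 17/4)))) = Union(ProductSet({-4/7, 9/55}, Interval(2/93, 2/5)), ProductSet(Interval(-4/7, 9/55), {2/93, 2/5}), ProductSet(Interval.Lopen(-4/7, 9/55), Interval.Lopen(2/93, 2/5)))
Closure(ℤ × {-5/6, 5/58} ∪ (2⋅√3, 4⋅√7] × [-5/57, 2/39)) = (ℤ × {-5/6, 5/58}) ∪ ({2⋅√3, 4⋅√7} × [-5/57, 2/39]) ∪ ([2⋅√3, 4⋅√7] × {-5/57, 2/39}) ∪ ((2⋅√3, 4⋅√7] × [-5/57, 2/39))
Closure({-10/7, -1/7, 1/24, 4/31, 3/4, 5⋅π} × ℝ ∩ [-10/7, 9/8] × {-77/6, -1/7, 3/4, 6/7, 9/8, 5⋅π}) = {-10/7, -1/7, 1/24, 4/31, 3/4} × {-77/6, -1/7, 3/4, 6/7, 9/8, 5⋅π}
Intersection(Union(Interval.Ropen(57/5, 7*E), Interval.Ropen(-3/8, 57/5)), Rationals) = Intersection(Interval.Ropen(-3/8, 7*E), Rationals)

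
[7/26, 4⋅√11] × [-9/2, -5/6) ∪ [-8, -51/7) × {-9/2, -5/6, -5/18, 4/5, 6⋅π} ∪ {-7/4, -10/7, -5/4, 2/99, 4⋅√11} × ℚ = ({-7/4, -10/7, -5/4, 2/99, 4⋅√11} × ℚ) ∪ ([-8, -51/7) × {-9/2, -5/6, -5/18, 4/5, 6⋅π}) ∪ ([7/26, 4⋅√11] × [-9/2, -5/6))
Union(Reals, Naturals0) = Reals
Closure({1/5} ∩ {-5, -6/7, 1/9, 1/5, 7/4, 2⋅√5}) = {1/5}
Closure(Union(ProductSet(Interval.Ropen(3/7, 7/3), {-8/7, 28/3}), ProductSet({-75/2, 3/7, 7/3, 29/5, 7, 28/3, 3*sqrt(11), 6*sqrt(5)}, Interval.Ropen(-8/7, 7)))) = Union(ProductSet({-75/2, 3/7, 7/3, 29/5, 7, 28/3, 3*sqrt(11), 6*sqrt(5)}, Interval(-8/7, 7)), ProductSet(Interval(3/7, 7/3), {-8/7, 28/3}))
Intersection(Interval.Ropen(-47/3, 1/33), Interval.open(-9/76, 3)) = Interval.open(-9/76, 1/33)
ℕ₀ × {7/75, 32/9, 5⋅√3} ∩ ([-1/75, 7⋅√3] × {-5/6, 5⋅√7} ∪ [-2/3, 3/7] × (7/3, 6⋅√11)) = {0} × {32/9, 5⋅√3}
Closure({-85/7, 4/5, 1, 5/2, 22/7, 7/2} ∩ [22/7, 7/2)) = {22/7}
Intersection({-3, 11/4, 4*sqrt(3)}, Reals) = {-3, 11/4, 4*sqrt(3)}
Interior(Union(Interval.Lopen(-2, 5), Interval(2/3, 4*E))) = Interval.open(-2, 4*E)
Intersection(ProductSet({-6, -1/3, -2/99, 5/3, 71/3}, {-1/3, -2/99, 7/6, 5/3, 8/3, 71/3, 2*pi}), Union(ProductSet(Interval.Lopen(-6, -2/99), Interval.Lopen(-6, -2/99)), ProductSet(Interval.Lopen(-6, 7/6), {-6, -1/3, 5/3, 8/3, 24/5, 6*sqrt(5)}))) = ProductSet({-1/3, -2/99}, {-1/3, -2/99, 5/3, 8/3})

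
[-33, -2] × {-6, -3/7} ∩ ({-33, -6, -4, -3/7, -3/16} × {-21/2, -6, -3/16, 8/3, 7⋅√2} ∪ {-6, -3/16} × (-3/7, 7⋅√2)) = {-33, -6, -4} × {-6}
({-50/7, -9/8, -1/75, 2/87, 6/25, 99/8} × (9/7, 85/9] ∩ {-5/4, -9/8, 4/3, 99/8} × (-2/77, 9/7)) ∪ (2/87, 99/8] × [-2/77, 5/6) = (2/87, 99/8] × [-2/77, 5/6)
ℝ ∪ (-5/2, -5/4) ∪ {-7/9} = (-∞, ∞)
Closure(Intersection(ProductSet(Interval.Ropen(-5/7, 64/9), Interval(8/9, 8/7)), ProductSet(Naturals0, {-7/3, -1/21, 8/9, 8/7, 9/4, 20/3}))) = ProductSet(Range(0, 8, 1), {8/9, 8/7})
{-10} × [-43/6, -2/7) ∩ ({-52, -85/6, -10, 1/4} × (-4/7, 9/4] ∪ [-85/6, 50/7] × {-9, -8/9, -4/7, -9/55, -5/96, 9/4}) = {-10} × ({-8/9} ∪ [-4/7, -2/7))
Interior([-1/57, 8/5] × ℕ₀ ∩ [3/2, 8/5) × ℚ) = ∅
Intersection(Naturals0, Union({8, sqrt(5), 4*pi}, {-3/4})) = {8}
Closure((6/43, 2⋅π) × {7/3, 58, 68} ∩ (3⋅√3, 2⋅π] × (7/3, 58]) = [3⋅√3, 2⋅π] × {58}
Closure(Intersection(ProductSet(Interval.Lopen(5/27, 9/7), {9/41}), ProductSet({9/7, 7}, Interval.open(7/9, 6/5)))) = EmptySet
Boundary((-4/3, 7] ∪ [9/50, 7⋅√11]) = {-4/3, 7⋅√11}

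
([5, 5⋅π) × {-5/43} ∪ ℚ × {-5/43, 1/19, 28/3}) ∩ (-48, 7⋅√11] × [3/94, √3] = (ℚ ∩ (-48, 7⋅√11]) × {1/19}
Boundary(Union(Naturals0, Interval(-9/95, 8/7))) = Union(Complement(Naturals0, Interval.open(-9/95, 8/7)), {-9/95, 8/7})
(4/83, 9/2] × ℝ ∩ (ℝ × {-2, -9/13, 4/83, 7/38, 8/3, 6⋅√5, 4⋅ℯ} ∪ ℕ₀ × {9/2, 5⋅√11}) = ({1, 2, 3, 4} × {9/2, 5⋅√11}) ∪ ((4/83, 9/2] × {-2, -9/13, 4/83, 7/38, 8/3, 6⋅√5, 4⋅ℯ})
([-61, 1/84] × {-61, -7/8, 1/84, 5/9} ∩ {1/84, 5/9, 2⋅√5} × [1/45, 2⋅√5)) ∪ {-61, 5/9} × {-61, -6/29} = ({1/84} × {5/9}) ∪ ({-61, 5/9} × {-61, -6/29})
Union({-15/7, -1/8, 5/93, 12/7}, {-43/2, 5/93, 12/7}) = {-43/2, -15/7, -1/8, 5/93, 12/7}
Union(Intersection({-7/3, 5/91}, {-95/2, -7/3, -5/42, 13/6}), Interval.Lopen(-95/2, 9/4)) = Interval.Lopen(-95/2, 9/4)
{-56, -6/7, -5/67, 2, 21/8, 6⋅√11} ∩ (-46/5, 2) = {-6/7, -5/67}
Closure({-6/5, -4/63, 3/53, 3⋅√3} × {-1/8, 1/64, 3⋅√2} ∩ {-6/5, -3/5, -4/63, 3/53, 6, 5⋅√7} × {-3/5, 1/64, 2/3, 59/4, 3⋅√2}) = {-6/5, -4/63, 3/53} × {1/64, 3⋅√2}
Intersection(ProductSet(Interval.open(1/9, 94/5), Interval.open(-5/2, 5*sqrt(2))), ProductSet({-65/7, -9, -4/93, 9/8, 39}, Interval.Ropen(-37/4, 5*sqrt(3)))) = ProductSet({9/8}, Interval.open(-5/2, 5*sqrt(2)))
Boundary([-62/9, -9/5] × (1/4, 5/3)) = ({-62/9, -9/5} × [1/4, 5/3]) ∪ ([-62/9, -9/5] × {1/4, 5/3})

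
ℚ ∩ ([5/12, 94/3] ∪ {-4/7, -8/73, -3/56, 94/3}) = {-4/7, -8/73, -3/56} ∪ (ℚ ∩ [5/12, 94/3])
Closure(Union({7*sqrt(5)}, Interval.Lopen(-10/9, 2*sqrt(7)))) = Union({7*sqrt(5)}, Interval(-10/9, 2*sqrt(7)))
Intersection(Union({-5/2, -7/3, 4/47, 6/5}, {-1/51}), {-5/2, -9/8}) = {-5/2}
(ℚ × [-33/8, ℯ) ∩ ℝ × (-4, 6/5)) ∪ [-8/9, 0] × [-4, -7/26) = (ℚ × (-4, 6/5)) ∪ ([-8/9, 0] × [-4, -7/26))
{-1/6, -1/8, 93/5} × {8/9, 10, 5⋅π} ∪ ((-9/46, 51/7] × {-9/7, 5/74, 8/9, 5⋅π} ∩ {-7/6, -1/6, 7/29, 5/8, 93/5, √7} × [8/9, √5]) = ({-1/6, 7/29, 5/8, √7} × {8/9}) ∪ ({-1/6, -1/8, 93/5} × {8/9, 10, 5⋅π})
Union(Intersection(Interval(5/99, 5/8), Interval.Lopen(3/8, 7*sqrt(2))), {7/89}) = Union({7/89}, Interval.Lopen(3/8, 5/8))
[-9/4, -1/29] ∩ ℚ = ℚ ∩ [-9/4, -1/29]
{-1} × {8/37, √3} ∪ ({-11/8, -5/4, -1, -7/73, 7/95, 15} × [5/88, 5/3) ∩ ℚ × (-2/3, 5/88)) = {-1} × {8/37, √3}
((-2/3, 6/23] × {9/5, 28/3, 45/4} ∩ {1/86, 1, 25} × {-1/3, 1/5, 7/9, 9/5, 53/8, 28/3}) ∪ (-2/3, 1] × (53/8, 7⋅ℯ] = ({1/86} × {9/5, 28/3}) ∪ ((-2/3, 1] × (53/8, 7⋅ℯ])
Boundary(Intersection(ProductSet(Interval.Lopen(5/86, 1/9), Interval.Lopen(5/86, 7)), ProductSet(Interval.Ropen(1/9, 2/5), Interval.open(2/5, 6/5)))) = ProductSet({1/9}, Interval(2/5, 6/5))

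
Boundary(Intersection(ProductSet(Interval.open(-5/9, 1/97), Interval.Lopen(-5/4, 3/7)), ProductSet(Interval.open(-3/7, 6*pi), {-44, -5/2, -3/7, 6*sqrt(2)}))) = ProductSet(Interval(-3/7, 1/97), {-3/7})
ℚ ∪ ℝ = ℝ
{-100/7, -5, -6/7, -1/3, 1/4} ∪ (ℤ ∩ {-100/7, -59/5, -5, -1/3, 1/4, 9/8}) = {-100/7, -5, -6/7, -1/3, 1/4}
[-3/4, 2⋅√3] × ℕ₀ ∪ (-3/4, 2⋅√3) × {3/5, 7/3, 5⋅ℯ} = ([-3/4, 2⋅√3] × ℕ₀) ∪ ((-3/4, 2⋅√3) × {3/5, 7/3, 5⋅ℯ})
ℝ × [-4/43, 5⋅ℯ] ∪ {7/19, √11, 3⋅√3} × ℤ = (ℝ × [-4/43, 5⋅ℯ]) ∪ ({7/19, √11, 3⋅√3} × ℤ)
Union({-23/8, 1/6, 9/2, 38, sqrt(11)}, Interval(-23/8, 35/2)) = Union({38}, Interval(-23/8, 35/2))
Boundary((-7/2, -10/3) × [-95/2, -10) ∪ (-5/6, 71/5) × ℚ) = ({-7/2, -10/3} × [-95/2, -10]) ∪ ([-7/2, -10/3] × {-95/2, -10}) ∪ ([-5/6, 71/5] × (-∞, ∞))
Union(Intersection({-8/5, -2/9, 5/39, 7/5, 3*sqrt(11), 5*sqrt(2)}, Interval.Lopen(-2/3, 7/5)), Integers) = Union({-2/9, 5/39, 7/5}, Integers)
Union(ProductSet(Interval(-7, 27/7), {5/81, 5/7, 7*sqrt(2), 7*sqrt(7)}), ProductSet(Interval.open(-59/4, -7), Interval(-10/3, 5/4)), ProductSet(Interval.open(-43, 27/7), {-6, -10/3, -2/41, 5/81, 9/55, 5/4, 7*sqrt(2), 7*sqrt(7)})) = Union(ProductSet(Interval.open(-43, 27/7), {-6, -10/3, -2/41, 5/81, 9/55, 5/4, 7*sqrt(2), 7*sqrt(7)}), ProductSet(Interval.open(-59/4, -7), Interval(-10/3, 5/4)), ProductSet(Interval(-7, 27/7), {5/81, 5/7, 7*sqrt(2), 7*sqrt(7)}))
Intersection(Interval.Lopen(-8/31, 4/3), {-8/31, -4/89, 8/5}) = {-4/89}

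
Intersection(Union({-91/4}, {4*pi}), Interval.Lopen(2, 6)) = EmptySet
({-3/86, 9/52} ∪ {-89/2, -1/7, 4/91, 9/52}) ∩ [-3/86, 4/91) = {-3/86}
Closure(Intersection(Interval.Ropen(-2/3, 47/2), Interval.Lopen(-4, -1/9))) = Interval(-2/3, -1/9)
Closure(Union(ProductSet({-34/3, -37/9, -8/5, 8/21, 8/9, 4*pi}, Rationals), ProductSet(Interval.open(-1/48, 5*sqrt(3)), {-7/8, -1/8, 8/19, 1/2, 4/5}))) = Union(ProductSet({-34/3, -37/9, -8/5, 8/21, 8/9, 4*pi}, Reals), ProductSet(Interval(-1/48, 5*sqrt(3)), {-7/8, -1/8, 8/19, 1/2, 4/5}))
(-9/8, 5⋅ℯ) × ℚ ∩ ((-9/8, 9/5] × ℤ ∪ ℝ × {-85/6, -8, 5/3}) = ((-9/8, 9/5] × ℤ) ∪ ((-9/8, 5⋅ℯ) × {-85/6, -8, 5/3})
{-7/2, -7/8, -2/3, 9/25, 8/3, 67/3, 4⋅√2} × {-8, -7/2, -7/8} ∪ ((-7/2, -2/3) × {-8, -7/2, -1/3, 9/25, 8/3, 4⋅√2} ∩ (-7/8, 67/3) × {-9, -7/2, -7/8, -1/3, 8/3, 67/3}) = ((-7/8, -2/3) × {-7/2, -1/3, 8/3}) ∪ ({-7/2, -7/8, -2/3, 9/25, 8/3, 67/3, 4⋅√2} × {-8, -7/2, -7/8})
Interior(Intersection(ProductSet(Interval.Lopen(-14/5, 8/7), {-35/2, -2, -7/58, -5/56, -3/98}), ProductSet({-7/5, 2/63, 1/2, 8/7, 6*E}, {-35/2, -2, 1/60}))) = EmptySet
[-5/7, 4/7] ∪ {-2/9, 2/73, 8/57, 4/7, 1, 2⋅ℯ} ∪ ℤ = ℤ ∪ [-5/7, 4/7] ∪ {2⋅ℯ}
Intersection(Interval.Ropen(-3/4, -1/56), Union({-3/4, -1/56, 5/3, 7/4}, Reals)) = Interval.Ropen(-3/4, -1/56)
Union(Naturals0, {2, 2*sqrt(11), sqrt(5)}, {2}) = Union({2*sqrt(11), sqrt(5)}, Naturals0)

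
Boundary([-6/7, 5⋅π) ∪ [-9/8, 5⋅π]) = {-9/8, 5⋅π}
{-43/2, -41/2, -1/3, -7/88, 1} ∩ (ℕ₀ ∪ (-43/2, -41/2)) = {1}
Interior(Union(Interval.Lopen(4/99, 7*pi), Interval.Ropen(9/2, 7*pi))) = Interval.open(4/99, 7*pi)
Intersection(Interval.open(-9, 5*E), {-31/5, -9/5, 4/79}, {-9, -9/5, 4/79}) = {-9/5, 4/79}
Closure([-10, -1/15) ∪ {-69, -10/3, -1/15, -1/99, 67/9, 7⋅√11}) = {-69, -1/99, 67/9, 7⋅√11} ∪ [-10, -1/15]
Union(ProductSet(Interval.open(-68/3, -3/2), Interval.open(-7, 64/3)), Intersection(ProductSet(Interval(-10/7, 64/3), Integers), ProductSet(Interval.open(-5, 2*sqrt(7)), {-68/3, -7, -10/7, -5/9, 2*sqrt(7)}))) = Union(ProductSet(Interval.open(-68/3, -3/2), Interval.open(-7, 64/3)), ProductSet(Interval.Ropen(-10/7, 2*sqrt(7)), {-7}))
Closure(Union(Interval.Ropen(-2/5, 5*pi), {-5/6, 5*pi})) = Union({-5/6}, Interval(-2/5, 5*pi))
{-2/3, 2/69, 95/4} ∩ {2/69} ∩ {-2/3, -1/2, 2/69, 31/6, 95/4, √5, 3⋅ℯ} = {2/69}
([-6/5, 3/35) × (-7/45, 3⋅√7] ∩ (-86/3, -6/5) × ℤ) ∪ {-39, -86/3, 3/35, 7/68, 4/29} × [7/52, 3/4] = {-39, -86/3, 3/35, 7/68, 4/29} × [7/52, 3/4]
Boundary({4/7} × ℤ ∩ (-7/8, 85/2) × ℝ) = {4/7} × ℤ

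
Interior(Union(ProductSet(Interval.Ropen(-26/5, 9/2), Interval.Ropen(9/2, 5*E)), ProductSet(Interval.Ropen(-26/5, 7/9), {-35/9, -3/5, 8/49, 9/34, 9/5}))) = ProductSet(Interval.open(-26/5, 9/2), Interval.open(9/2, 5*E))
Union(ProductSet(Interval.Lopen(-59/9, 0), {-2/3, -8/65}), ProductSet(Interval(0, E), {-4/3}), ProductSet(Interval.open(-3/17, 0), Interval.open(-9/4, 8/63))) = Union(ProductSet(Interval.Lopen(-59/9, 0), {-2/3, -8/65}), ProductSet(Interval.open(-3/17, 0), Interval.open(-9/4, 8/63)), ProductSet(Interval(0, E), {-4/3}))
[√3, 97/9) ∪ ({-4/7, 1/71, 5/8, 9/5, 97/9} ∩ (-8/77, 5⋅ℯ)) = {1/71, 5/8} ∪ [√3, 97/9]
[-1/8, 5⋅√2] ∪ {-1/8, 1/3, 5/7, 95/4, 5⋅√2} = [-1/8, 5⋅√2] ∪ {95/4}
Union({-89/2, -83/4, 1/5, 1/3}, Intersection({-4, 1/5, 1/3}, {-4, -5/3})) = {-89/2, -83/4, -4, 1/5, 1/3}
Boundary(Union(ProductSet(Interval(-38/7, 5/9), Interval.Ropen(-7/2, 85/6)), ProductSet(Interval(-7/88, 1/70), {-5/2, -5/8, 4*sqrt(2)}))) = Union(ProductSet({-38/7, 5/9}, Interval(-7/2, 85/6)), ProductSet(Interval(-38/7, 5/9), {-7/2, 85/6}))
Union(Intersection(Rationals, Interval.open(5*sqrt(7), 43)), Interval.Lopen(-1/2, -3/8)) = Union(Intersection(Interval.open(5*sqrt(7), 43), Rationals), Interval.Lopen(-1/2, -3/8))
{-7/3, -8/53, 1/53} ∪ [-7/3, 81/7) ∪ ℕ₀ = [-7/3, 81/7) ∪ ℕ₀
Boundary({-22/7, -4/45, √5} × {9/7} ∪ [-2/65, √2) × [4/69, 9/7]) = ({-22/7, -4/45, √5} × {9/7}) ∪ ({-2/65, √2} × [4/69, 9/7]) ∪ ([-2/65, √2] × {4/69, 9/7})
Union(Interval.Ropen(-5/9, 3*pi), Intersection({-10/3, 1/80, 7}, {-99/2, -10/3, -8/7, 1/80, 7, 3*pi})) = Union({-10/3}, Interval.Ropen(-5/9, 3*pi))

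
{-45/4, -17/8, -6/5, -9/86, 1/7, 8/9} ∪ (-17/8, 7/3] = {-45/4} ∪ [-17/8, 7/3]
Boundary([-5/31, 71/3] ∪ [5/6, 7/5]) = {-5/31, 71/3}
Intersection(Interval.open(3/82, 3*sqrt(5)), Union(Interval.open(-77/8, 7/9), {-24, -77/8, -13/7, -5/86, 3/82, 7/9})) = Interval.Lopen(3/82, 7/9)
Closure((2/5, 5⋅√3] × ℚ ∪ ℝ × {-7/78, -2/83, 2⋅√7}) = (ℝ × {-7/78, -2/83, 2⋅√7}) ∪ ([2/5, 5⋅√3] × ℝ)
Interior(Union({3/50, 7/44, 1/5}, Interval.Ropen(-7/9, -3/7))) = Interval.open(-7/9, -3/7)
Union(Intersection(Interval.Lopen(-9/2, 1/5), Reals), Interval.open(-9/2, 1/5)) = Interval.Lopen(-9/2, 1/5)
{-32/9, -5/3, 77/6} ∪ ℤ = ℤ ∪ {-32/9, -5/3, 77/6}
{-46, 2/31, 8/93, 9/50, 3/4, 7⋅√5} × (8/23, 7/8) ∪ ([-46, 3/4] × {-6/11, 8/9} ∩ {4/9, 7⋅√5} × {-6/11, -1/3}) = ({4/9} × {-6/11}) ∪ ({-46, 2/31, 8/93, 9/50, 3/4, 7⋅√5} × (8/23, 7/8))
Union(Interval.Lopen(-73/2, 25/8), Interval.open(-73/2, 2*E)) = Interval.open(-73/2, 2*E)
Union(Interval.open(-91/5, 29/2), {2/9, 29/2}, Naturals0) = Union(Interval.Lopen(-91/5, 29/2), Naturals0)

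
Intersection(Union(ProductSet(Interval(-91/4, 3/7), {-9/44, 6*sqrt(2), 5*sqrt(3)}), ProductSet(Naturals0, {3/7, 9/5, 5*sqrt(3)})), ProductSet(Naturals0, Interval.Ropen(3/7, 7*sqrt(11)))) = Union(ProductSet(Naturals0, {3/7, 9/5, 5*sqrt(3)}), ProductSet(Range(0, 1, 1), {6*sqrt(2), 5*sqrt(3)}))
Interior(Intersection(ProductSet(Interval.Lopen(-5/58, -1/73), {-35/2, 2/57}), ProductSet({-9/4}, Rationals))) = EmptySet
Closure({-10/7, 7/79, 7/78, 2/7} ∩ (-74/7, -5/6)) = {-10/7}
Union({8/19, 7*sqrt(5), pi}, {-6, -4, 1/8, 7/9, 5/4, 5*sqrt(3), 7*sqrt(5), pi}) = {-6, -4, 1/8, 8/19, 7/9, 5/4, 5*sqrt(3), 7*sqrt(5), pi}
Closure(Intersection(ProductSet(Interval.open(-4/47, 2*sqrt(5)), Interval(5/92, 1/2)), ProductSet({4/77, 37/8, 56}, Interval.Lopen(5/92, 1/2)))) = ProductSet({4/77}, Interval(5/92, 1/2))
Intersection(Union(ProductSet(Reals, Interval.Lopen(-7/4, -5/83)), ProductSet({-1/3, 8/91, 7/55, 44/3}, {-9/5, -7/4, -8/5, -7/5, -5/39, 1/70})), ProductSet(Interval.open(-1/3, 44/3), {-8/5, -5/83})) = ProductSet(Interval.open(-1/3, 44/3), {-8/5, -5/83})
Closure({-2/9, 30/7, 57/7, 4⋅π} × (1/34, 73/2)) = {-2/9, 30/7, 57/7, 4⋅π} × [1/34, 73/2]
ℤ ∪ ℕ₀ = ℤ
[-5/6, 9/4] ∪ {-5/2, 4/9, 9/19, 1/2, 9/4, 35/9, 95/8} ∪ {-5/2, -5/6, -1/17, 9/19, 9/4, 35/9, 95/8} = {-5/2, 35/9, 95/8} ∪ [-5/6, 9/4]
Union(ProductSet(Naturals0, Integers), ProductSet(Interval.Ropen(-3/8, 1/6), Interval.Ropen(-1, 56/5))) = Union(ProductSet(Interval.Ropen(-3/8, 1/6), Interval.Ropen(-1, 56/5)), ProductSet(Naturals0, Integers))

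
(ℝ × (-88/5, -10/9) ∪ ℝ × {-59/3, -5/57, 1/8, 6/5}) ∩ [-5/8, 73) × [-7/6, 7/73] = [-5/8, 73) × ([-7/6, -10/9) ∪ {-5/57})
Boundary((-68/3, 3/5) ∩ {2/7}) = {2/7}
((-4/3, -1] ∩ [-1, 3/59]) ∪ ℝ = ℝ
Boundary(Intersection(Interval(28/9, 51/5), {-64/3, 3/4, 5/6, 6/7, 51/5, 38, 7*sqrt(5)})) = {51/5}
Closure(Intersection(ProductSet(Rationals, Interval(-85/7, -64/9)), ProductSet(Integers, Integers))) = ProductSet(Integers, Range(-12, -7, 1))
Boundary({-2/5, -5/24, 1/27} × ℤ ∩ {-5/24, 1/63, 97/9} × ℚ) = {-5/24} × ℤ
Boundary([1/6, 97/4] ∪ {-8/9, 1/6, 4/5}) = {-8/9, 1/6, 97/4}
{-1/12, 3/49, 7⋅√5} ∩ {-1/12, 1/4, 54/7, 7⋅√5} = {-1/12, 7⋅√5}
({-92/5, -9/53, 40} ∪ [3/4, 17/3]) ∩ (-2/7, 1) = {-9/53} ∪ [3/4, 1)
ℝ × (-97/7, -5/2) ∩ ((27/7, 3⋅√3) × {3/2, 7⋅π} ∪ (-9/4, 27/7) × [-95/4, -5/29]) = (-9/4, 27/7) × (-97/7, -5/2)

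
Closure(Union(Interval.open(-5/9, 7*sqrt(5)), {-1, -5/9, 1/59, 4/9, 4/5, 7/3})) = Union({-1}, Interval(-5/9, 7*sqrt(5)))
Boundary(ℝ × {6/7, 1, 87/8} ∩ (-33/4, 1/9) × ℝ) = [-33/4, 1/9] × {6/7, 1, 87/8}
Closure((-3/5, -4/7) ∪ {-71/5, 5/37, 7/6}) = {-71/5, 5/37, 7/6} ∪ [-3/5, -4/7]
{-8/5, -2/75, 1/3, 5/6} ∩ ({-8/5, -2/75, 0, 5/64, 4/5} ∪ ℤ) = {-8/5, -2/75}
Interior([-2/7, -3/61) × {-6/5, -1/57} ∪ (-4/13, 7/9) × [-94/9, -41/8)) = (-4/13, 7/9) × (-94/9, -41/8)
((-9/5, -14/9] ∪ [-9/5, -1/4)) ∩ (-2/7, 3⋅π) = (-2/7, -1/4)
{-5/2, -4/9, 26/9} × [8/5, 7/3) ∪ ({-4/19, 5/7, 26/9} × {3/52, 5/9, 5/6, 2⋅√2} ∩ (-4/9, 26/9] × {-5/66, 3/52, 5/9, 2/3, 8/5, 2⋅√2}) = ({-5/2, -4/9, 26/9} × [8/5, 7/3)) ∪ ({-4/19, 5/7, 26/9} × {3/52, 5/9, 2⋅√2})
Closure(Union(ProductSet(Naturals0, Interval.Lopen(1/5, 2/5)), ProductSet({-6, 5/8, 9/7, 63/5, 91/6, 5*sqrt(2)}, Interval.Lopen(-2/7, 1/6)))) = Union(ProductSet({-6, 5/8, 9/7, 63/5, 91/6, 5*sqrt(2)}, Interval(-2/7, 1/6)), ProductSet(Naturals0, Interval(1/5, 2/5)))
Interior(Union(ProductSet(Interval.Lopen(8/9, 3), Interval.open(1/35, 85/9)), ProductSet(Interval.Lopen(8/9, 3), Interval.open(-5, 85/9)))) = ProductSet(Interval.open(8/9, 3), Interval.open(-5, 85/9))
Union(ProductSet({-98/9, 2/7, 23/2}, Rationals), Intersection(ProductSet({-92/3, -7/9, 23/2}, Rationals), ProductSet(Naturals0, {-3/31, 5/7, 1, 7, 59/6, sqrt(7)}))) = ProductSet({-98/9, 2/7, 23/2}, Rationals)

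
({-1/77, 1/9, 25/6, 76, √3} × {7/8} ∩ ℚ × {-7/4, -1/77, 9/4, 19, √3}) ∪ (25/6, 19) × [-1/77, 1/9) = (25/6, 19) × [-1/77, 1/9)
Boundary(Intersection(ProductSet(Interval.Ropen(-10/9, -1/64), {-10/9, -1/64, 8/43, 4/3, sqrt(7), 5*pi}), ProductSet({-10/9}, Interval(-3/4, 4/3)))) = ProductSet({-10/9}, {-1/64, 8/43, 4/3})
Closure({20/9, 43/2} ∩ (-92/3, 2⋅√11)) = {20/9}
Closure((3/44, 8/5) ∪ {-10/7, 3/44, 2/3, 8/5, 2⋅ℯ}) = {-10/7, 2⋅ℯ} ∪ [3/44, 8/5]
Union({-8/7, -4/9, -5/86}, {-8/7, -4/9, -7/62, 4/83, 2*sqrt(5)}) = {-8/7, -4/9, -7/62, -5/86, 4/83, 2*sqrt(5)}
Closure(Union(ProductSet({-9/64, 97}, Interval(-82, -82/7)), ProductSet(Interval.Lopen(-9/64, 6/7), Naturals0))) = Union(ProductSet({-9/64, 97}, Interval(-82, -82/7)), ProductSet(Interval(-9/64, 6/7), Naturals0))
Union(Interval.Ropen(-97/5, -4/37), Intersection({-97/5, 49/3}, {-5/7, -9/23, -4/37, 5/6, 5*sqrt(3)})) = Interval.Ropen(-97/5, -4/37)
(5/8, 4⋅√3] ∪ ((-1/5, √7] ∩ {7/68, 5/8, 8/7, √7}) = {7/68} ∪ [5/8, 4⋅√3]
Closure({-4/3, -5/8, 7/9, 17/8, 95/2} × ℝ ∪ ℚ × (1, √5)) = ({-4/3, -5/8, 7/9, 17/8, 95/2} × ℝ) ∪ (ℝ × [1, √5])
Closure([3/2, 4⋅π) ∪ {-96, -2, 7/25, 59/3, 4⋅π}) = {-96, -2, 7/25, 59/3} ∪ [3/2, 4⋅π]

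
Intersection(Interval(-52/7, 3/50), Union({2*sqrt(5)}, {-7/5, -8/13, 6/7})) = {-7/5, -8/13}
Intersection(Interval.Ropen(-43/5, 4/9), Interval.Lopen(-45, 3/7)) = Interval(-43/5, 3/7)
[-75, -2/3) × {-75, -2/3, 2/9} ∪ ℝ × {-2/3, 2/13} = (ℝ × {-2/3, 2/13}) ∪ ([-75, -2/3) × {-75, -2/3, 2/9})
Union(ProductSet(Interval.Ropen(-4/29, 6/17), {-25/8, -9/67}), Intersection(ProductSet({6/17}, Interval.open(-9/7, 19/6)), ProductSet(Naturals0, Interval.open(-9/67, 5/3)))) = ProductSet(Interval.Ropen(-4/29, 6/17), {-25/8, -9/67})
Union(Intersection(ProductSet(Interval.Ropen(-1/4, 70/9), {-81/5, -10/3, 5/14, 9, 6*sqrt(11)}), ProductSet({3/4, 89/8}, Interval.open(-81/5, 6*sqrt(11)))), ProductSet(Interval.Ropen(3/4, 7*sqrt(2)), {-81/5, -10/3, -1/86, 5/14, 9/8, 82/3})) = Union(ProductSet({3/4}, {-10/3, 5/14, 9}), ProductSet(Interval.Ropen(3/4, 7*sqrt(2)), {-81/5, -10/3, -1/86, 5/14, 9/8, 82/3}))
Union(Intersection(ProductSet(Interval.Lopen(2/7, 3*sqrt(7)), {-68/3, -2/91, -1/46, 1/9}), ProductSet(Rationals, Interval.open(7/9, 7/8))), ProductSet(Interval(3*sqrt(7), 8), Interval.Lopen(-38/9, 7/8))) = ProductSet(Interval(3*sqrt(7), 8), Interval.Lopen(-38/9, 7/8))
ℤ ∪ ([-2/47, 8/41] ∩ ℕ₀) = ℤ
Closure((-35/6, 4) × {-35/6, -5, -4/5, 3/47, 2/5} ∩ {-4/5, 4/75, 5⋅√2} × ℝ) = {-4/5, 4/75} × {-35/6, -5, -4/5, 3/47, 2/5}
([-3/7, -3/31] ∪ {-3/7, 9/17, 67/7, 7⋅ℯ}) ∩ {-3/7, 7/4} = {-3/7}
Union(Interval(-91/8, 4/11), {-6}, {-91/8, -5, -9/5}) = Interval(-91/8, 4/11)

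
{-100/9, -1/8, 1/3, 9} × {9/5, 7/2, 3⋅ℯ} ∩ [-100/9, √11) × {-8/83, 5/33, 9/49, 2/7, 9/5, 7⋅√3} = {-100/9, -1/8, 1/3} × {9/5}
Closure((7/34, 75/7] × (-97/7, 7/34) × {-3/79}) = (({7/34, 75/7} × [-97/7, 7/34]) ∪ ([7/34, 75/7] × {-97/7, 7/34}) ∪ ((7/34, 75/7] × (-97/7, 7/34))) × {-3/79}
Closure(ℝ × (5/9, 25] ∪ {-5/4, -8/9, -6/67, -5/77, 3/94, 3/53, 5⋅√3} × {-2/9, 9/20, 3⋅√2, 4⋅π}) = (ℝ × [5/9, 25]) ∪ ({-5/4, -8/9, -6/67, -5/77, 3/94, 3/53, 5⋅√3} × {-2/9, 9/20, 3⋅√2, 4⋅π})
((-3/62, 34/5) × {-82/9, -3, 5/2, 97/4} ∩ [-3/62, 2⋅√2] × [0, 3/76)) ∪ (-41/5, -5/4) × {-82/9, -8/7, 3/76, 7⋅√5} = (-41/5, -5/4) × {-82/9, -8/7, 3/76, 7⋅√5}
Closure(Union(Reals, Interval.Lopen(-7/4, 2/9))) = Interval(-oo, oo)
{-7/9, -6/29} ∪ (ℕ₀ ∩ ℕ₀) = {-7/9, -6/29} ∪ ℕ₀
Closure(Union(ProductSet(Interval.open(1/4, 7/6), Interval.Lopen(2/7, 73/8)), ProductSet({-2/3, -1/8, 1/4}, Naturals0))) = Union(ProductSet({1/4, 7/6}, Interval(2/7, 73/8)), ProductSet({-2/3, -1/8, 1/4}, Union(Complement(Naturals0, Interval.open(2/7, 73/8)), Naturals0)), ProductSet(Interval(1/4, 7/6), {2/7, 73/8}), ProductSet(Interval.open(1/4, 7/6), Interval.Lopen(2/7, 73/8)))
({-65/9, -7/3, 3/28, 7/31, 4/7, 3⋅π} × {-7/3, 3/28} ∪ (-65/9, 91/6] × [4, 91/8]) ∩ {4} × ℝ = {4} × [4, 91/8]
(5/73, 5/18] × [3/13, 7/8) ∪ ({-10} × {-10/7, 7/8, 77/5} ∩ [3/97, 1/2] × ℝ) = (5/73, 5/18] × [3/13, 7/8)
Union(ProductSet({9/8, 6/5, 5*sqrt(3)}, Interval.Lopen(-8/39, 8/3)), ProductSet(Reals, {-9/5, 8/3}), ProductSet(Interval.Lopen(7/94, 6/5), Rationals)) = Union(ProductSet({9/8, 6/5, 5*sqrt(3)}, Interval.Lopen(-8/39, 8/3)), ProductSet(Interval.Lopen(7/94, 6/5), Rationals), ProductSet(Reals, {-9/5, 8/3}))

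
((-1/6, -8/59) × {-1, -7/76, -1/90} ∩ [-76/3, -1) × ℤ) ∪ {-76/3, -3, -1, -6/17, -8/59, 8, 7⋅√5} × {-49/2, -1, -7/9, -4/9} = {-76/3, -3, -1, -6/17, -8/59, 8, 7⋅√5} × {-49/2, -1, -7/9, -4/9}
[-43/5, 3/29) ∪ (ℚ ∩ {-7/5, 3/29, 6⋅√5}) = [-43/5, 3/29]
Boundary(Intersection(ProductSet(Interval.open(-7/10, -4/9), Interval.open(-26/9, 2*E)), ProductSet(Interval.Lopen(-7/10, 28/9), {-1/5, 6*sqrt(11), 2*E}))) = ProductSet(Interval(-7/10, -4/9), {-1/5})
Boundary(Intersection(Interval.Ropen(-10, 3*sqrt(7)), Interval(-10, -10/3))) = {-10, -10/3}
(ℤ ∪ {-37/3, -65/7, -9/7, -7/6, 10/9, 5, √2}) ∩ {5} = {5}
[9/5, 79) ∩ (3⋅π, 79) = (3⋅π, 79)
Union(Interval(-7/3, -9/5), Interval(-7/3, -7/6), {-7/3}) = Interval(-7/3, -7/6)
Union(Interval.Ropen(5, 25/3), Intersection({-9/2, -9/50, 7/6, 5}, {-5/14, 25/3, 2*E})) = Interval.Ropen(5, 25/3)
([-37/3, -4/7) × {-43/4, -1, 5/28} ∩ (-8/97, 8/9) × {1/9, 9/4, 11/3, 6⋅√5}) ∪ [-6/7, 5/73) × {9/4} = [-6/7, 5/73) × {9/4}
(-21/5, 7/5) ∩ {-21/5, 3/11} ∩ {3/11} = {3/11}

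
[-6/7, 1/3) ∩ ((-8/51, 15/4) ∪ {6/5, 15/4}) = (-8/51, 1/3)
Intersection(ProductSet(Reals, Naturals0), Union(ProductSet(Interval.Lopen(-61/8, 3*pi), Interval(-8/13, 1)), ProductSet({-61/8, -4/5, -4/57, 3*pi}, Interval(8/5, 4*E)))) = Union(ProductSet({-61/8, -4/5, -4/57, 3*pi}, Range(2, 11, 1)), ProductSet(Interval.Lopen(-61/8, 3*pi), Range(0, 2, 1)))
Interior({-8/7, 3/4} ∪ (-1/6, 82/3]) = (-1/6, 82/3)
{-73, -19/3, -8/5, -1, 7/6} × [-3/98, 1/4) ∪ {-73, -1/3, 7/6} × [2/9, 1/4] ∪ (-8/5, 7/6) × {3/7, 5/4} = ((-8/5, 7/6) × {3/7, 5/4}) ∪ ({-73, -1/3, 7/6} × [2/9, 1/4]) ∪ ({-73, -19/3, -8/5, -1, 7/6} × [-3/98, 1/4))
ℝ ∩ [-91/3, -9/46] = [-91/3, -9/46]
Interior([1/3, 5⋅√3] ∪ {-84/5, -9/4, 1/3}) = (1/3, 5⋅√3)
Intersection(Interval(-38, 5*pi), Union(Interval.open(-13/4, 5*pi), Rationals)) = Union(Intersection(Interval(-38, 5*pi), Rationals), Interval.Ropen(-13/4, 5*pi))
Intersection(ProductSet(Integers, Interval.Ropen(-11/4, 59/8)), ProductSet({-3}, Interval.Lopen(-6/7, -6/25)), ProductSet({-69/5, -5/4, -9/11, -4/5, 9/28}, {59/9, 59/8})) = EmptySet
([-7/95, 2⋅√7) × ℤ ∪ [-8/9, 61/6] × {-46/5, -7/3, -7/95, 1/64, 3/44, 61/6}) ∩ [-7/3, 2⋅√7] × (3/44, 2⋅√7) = [-7/95, 2⋅√7) × {1, 2, …, 5}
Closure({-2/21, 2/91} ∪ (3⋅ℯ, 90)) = {-2/21, 2/91} ∪ [3⋅ℯ, 90]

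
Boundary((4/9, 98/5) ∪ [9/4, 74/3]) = {4/9, 74/3}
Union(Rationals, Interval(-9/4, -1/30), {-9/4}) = Union(Interval(-9/4, -1/30), Rationals)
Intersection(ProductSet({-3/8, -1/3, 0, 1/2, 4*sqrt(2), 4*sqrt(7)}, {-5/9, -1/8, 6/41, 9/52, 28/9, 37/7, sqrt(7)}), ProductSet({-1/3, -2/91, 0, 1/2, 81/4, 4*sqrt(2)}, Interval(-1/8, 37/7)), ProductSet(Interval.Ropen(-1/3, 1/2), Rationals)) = ProductSet({-1/3, 0}, {-1/8, 6/41, 9/52, 28/9, 37/7})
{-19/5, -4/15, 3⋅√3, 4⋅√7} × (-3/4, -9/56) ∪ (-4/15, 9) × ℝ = ((-4/15, 9) × ℝ) ∪ ({-19/5, -4/15, 3⋅√3, 4⋅√7} × (-3/4, -9/56))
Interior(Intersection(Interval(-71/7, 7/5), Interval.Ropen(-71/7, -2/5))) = Interval.open(-71/7, -2/5)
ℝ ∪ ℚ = ℝ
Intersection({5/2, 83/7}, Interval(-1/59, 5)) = {5/2}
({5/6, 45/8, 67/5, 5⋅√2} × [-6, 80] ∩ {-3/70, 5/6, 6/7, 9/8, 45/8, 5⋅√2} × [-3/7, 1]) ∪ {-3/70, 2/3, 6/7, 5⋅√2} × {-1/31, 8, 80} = ({5/6, 45/8, 5⋅√2} × [-3/7, 1]) ∪ ({-3/70, 2/3, 6/7, 5⋅√2} × {-1/31, 8, 80})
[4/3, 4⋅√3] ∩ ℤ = {2, 3, …, 6}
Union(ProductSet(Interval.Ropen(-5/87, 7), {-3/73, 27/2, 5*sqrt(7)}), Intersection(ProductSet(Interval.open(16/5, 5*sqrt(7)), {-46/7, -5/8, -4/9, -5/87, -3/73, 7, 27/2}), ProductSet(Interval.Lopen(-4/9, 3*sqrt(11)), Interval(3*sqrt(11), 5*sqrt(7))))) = ProductSet(Interval.Ropen(-5/87, 7), {-3/73, 27/2, 5*sqrt(7)})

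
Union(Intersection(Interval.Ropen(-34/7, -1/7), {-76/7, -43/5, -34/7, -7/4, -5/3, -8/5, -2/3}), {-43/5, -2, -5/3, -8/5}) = {-43/5, -34/7, -2, -7/4, -5/3, -8/5, -2/3}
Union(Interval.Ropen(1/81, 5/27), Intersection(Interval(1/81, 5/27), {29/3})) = Interval.Ropen(1/81, 5/27)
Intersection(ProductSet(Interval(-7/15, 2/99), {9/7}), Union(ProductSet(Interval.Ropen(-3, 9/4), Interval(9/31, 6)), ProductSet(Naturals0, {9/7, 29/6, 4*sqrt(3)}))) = ProductSet(Union(Interval(-7/15, 2/99), Range(0, 1, 1)), {9/7})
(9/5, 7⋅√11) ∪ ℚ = ℚ ∪ [9/5, 7⋅√11)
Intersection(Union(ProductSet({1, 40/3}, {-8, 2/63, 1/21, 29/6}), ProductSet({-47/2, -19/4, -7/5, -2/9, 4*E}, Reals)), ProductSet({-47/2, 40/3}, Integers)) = Union(ProductSet({-47/2}, Integers), ProductSet({40/3}, {-8}))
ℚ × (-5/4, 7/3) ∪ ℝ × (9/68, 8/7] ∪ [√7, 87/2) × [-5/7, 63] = (ℚ × (-5/4, 7/3)) ∪ (ℝ × (9/68, 8/7]) ∪ ([√7, 87/2) × [-5/7, 63])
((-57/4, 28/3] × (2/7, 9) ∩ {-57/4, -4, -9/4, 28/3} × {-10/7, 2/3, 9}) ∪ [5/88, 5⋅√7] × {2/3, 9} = ({-4, -9/4, 28/3} × {2/3}) ∪ ([5/88, 5⋅√7] × {2/3, 9})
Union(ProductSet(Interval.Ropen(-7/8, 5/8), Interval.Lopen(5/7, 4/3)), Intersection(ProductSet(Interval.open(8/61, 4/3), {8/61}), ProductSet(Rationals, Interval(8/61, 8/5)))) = Union(ProductSet(Intersection(Interval.open(8/61, 4/3), Rationals), {8/61}), ProductSet(Interval.Ropen(-7/8, 5/8), Interval.Lopen(5/7, 4/3)))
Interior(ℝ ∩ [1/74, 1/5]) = (1/74, 1/5)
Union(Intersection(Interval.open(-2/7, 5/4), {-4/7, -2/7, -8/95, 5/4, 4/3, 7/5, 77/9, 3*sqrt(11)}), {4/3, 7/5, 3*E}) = {-8/95, 4/3, 7/5, 3*E}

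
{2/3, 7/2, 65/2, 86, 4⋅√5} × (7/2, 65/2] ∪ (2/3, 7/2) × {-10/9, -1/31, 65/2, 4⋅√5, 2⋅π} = ({2/3, 7/2, 65/2, 86, 4⋅√5} × (7/2, 65/2]) ∪ ((2/3, 7/2) × {-10/9, -1/31, 65/2, 4⋅√5, 2⋅π})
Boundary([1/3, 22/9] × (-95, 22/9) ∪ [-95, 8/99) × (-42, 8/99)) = ({-95, 8/99} × [-42, 8/99]) ∪ ({1/3, 22/9} × [-95, 22/9]) ∪ ([-95, 8/99] × {-42, 8/99}) ∪ ([1/3, 22/9] × {-95, 22/9})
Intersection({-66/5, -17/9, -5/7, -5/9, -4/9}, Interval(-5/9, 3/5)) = {-5/9, -4/9}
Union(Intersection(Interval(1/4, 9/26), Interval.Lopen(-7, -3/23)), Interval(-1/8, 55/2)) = Interval(-1/8, 55/2)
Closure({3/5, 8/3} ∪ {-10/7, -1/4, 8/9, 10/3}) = {-10/7, -1/4, 3/5, 8/9, 8/3, 10/3}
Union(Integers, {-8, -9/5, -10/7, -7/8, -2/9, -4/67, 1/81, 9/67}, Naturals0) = Union({-9/5, -10/7, -7/8, -2/9, -4/67, 1/81, 9/67}, Integers)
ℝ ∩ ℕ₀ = ℕ₀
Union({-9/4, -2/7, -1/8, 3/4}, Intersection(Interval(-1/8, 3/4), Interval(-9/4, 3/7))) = Union({-9/4, -2/7, 3/4}, Interval(-1/8, 3/7))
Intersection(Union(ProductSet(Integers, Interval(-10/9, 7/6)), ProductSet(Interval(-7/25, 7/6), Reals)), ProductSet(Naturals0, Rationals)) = Union(ProductSet(Naturals0, Intersection(Interval(-10/9, 7/6), Rationals)), ProductSet(Range(0, 2, 1), Rationals))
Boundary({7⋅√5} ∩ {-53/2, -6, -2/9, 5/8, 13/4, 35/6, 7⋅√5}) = {7⋅√5}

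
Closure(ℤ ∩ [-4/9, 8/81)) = {0}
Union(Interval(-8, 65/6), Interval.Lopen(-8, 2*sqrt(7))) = Interval(-8, 65/6)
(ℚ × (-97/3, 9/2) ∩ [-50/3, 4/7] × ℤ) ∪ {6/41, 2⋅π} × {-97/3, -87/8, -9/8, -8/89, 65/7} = ({6/41, 2⋅π} × {-97/3, -87/8, -9/8, -8/89, 65/7}) ∪ ((ℚ ∩ [-50/3, 4/7]) × {-32, -31, …, 4})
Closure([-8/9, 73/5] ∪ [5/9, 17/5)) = [-8/9, 73/5]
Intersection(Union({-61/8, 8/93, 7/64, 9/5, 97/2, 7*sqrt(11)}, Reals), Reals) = Reals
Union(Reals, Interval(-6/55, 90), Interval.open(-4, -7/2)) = Interval(-oo, oo)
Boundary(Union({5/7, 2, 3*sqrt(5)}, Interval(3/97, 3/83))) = {3/97, 3/83, 5/7, 2, 3*sqrt(5)}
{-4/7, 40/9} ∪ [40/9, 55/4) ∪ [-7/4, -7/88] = [-7/4, -7/88] ∪ [40/9, 55/4)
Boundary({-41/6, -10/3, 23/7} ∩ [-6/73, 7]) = {23/7}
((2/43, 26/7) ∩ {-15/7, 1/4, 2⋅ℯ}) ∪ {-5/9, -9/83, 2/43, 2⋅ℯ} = {-5/9, -9/83, 2/43, 1/4, 2⋅ℯ}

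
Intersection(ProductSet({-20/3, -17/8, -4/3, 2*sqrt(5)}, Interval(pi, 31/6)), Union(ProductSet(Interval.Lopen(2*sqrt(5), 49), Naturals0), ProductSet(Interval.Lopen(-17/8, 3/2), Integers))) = ProductSet({-4/3}, Range(4, 6, 1))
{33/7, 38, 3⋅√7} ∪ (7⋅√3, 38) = {33/7, 3⋅√7} ∪ (7⋅√3, 38]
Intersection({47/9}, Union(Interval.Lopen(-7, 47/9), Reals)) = {47/9}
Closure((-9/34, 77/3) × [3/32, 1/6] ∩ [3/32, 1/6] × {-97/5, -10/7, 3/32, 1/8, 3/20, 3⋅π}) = [3/32, 1/6] × {3/32, 1/8, 3/20}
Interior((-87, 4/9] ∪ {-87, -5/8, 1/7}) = (-87, 4/9)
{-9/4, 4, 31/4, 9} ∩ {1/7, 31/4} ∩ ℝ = {31/4}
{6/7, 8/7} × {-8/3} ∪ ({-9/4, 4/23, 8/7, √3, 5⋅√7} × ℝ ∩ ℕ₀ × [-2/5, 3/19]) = {6/7, 8/7} × {-8/3}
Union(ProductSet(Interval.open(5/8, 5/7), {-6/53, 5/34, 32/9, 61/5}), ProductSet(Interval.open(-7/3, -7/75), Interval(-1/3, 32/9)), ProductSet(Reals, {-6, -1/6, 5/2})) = Union(ProductSet(Interval.open(-7/3, -7/75), Interval(-1/3, 32/9)), ProductSet(Interval.open(5/8, 5/7), {-6/53, 5/34, 32/9, 61/5}), ProductSet(Reals, {-6, -1/6, 5/2}))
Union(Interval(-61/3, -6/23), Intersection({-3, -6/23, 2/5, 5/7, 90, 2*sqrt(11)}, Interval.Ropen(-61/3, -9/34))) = Interval(-61/3, -6/23)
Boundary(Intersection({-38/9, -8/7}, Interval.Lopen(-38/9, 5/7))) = {-8/7}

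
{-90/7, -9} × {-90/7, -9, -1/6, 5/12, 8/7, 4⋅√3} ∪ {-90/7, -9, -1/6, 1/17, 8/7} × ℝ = {-90/7, -9, -1/6, 1/17, 8/7} × ℝ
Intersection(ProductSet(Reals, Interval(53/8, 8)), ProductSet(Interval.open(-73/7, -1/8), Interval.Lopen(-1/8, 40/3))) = ProductSet(Interval.open(-73/7, -1/8), Interval(53/8, 8))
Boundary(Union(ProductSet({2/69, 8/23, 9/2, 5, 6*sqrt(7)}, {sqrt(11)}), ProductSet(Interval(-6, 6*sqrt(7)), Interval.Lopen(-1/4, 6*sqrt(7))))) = Union(ProductSet({-6, 6*sqrt(7)}, Interval(-1/4, 6*sqrt(7))), ProductSet(Interval(-6, 6*sqrt(7)), {-1/4, 6*sqrt(7)}))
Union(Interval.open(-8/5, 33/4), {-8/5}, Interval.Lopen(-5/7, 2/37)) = Interval.Ropen(-8/5, 33/4)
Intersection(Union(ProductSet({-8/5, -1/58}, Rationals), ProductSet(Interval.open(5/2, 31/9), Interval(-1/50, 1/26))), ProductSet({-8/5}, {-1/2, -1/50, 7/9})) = ProductSet({-8/5}, {-1/2, -1/50, 7/9})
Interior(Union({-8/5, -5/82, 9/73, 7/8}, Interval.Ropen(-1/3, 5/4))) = Interval.open(-1/3, 5/4)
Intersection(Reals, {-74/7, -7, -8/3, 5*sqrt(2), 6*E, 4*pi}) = {-74/7, -7, -8/3, 5*sqrt(2), 6*E, 4*pi}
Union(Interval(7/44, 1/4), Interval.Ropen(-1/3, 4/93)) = Union(Interval.Ropen(-1/3, 4/93), Interval(7/44, 1/4))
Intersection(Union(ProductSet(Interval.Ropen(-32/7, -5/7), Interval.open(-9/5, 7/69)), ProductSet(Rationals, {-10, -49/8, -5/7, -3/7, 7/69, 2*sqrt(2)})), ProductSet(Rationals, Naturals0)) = ProductSet(Intersection(Interval.Ropen(-32/7, -5/7), Rationals), Range(0, 1, 1))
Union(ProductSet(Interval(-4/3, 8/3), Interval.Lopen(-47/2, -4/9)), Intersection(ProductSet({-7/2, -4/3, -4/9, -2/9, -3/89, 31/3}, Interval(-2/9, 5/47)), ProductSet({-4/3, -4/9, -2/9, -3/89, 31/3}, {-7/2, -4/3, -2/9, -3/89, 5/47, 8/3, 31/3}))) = Union(ProductSet({-4/3, -4/9, -2/9, -3/89, 31/3}, {-2/9, -3/89, 5/47}), ProductSet(Interval(-4/3, 8/3), Interval.Lopen(-47/2, -4/9)))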